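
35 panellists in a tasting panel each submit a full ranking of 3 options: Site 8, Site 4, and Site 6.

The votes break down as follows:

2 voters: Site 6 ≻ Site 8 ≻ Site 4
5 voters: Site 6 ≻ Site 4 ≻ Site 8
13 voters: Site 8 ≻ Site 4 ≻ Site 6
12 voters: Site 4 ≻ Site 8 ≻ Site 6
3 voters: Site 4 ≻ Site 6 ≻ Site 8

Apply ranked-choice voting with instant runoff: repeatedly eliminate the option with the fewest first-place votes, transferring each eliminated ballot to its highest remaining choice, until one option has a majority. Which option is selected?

Site 4

Round 1: Site 4 15, Site 8 13, Site 6 7. Site 6 has the fewest and is eliminated.
Round 2: Site 4 20, Site 8 15. Site 4 has a majority.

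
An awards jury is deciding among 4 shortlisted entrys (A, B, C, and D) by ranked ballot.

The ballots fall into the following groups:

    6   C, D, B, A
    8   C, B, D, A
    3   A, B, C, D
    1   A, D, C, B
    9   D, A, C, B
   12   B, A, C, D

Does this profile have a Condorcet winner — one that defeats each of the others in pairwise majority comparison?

Head-to-head results (39 voters total):
A vs B: B wins 26–13.
A vs C: A wins 25–14.
A vs D: D wins 23–16.
B vs C: C wins 24–15.
B vs D: B wins 23–16.
C vs D: C wins 29–10.
No candidate beats all others: A beats C beats B beats A, a majority cycle.

No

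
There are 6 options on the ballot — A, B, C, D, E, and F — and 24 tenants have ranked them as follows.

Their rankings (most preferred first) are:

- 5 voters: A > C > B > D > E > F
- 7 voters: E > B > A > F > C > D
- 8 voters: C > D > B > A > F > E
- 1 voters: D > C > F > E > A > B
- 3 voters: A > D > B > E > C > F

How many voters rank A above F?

23

Ballots ranking A above F: 5+7+8+3 = 23.
Ballots ranking F above A: 1.
So 23 of 24 voters prefer A to F.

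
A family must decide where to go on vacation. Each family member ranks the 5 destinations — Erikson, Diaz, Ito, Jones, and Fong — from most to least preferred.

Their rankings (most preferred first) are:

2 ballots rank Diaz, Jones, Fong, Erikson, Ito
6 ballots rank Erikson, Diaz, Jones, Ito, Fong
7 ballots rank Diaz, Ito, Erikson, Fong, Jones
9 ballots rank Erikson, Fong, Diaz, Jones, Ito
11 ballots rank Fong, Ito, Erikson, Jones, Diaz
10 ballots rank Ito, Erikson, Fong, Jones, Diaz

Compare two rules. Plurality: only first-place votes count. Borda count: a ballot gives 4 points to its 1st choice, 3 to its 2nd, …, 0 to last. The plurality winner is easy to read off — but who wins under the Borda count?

Erikson

Plurality first-place counts: Erikson 15, Diaz 9, Ito 10, Jones 0, Fong 11 → Erikson.
Borda totals: Erikson 128, Diaz 72, Ito 100, Jones 48, Fong 102 → Erikson.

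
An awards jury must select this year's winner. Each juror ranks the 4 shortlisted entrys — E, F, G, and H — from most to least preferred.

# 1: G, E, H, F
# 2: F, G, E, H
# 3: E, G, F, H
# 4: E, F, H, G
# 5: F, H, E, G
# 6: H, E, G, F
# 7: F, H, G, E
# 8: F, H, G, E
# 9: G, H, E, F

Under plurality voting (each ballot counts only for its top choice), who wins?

First-place vote totals:
  E: 2
  F: 4
  G: 2
  H: 1
F has the most first-place votes.

F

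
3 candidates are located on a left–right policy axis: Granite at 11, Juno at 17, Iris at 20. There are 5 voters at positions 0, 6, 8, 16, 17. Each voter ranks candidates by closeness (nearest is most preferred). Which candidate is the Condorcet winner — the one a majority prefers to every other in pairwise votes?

Granite

With single-peaked preferences on a line, the Condorcet winner is the candidate closest to the median voter.
The median voter (position 8) is closest to Granite at 11.
Check: Granite vs Juno — voters closer to Granite: 3 of 5.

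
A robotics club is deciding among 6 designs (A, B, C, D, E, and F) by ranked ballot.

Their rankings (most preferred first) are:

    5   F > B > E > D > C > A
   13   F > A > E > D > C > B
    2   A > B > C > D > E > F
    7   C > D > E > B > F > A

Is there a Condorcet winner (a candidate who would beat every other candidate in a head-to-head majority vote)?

Yes

Head-to-head results (27 voters total):
A vs B: A wins 15–12.
A vs C: A wins 15–12.
A vs D: A wins 15–12.
A vs E: A wins 15–12.
A vs F: F wins 25–2.
B vs C: C wins 20–7.
B vs D: D wins 20–7.
B vs E: E wins 20–7.
B vs F: F wins 18–9.
C vs D: D wins 18–9.
C vs E: E wins 18–9.
C vs F: F wins 18–9.
D vs E: E wins 18–9.
D vs F: F wins 18–9.
E vs F: F wins 18–9.
F beats each rival — A (25–2), B (18–9), C (18–9), D (18–9), E (18–9) — so F is the Condorcet winner.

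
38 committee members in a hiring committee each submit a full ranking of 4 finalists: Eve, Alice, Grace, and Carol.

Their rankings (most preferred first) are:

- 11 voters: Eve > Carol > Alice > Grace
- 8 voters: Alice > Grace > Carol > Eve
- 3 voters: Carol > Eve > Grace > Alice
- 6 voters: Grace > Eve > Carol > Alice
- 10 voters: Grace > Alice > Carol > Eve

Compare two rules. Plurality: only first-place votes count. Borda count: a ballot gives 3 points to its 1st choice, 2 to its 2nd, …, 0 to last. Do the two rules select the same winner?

Plurality first-place counts: Eve 11, Alice 8, Grace 16, Carol 3 → Grace.
Borda totals: Eve 51, Alice 55, Grace 67, Carol 55 → Grace.
The two rules agree on Grace.

Yes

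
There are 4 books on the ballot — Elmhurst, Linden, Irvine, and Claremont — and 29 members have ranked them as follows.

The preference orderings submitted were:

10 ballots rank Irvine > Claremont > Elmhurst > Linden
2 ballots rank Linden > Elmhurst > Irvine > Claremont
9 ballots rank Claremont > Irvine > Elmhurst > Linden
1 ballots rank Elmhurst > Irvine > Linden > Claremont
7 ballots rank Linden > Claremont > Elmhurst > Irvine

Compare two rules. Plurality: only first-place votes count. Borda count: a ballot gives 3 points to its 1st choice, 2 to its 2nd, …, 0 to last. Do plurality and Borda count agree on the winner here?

Plurality first-place counts: Elmhurst 1, Linden 9, Irvine 10, Claremont 9 → Irvine.
Borda totals: Elmhurst 33, Linden 28, Irvine 52, Claremont 61 → Claremont.
The two rules disagree: plurality picks Irvine, Borda picks Claremont.

No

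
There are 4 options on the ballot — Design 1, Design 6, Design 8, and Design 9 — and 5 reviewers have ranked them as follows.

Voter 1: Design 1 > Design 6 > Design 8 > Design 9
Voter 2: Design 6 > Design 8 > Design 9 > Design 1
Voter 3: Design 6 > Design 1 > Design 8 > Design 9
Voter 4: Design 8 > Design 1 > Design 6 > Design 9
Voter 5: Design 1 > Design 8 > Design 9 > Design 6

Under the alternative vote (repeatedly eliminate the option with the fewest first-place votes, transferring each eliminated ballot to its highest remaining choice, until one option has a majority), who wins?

Design 1

Round 1: Design 1 2, Design 6 2, Design 8 1, Design 9 0. Design 9 has the fewest and is eliminated.
Round 2: Design 1 2, Design 6 2, Design 8 1. Design 8 has the fewest and is eliminated.
Round 3: Design 1 3, Design 6 2. Design 1 has a majority.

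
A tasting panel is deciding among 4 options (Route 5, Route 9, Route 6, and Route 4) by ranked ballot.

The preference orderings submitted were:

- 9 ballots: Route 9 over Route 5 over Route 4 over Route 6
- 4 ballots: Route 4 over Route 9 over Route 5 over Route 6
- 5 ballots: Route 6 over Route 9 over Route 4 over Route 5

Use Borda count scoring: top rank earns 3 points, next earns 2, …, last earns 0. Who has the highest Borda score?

Route 9

Borda scores:
  Route 5: 9·2 + 4·1 + 5·0 = 22
  Route 9: 9·3 + 4·2 + 5·2 = 45
  Route 6: 9·0 + 4·0 + 5·3 = 15
  Route 4: 9·1 + 4·3 + 5·1 = 26
Route 9 has the highest total.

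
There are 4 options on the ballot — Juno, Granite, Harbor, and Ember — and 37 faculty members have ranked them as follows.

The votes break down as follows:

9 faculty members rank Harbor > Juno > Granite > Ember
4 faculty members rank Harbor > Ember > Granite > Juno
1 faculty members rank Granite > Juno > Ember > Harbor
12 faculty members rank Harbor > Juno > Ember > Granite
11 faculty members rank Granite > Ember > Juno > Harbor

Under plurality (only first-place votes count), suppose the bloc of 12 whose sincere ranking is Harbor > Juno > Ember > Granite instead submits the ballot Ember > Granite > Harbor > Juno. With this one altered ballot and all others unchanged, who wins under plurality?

First-place totals with the altered ballot: Juno 0, Granite 12, Harbor 13, Ember 12.
The winner is unchanged: still Harbor.

Harbor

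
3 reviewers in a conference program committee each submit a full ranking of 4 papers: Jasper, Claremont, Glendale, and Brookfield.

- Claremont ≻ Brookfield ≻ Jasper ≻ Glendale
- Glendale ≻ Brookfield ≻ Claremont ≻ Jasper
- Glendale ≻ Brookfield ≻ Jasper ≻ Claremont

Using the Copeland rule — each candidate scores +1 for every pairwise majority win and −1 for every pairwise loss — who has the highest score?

Glendale

Pairwise results:
  Jasper vs Claremont: Claremont wins 2–1.
  Jasper vs Glendale: Glendale wins 2–1.
  Jasper vs Brookfield: Brookfield wins 3–0.
  Claremont vs Glendale: Glendale wins 2–1.
  Claremont vs Brookfield: Brookfield wins 2–1.
  Glendale vs Brookfield: Glendale wins 2–1.
Copeland scores (wins − losses):
  Jasper: 0 − 3 = -3
  Claremont: 1 − 2 = -1
  Glendale: 3 − 0 = 3
  Brookfield: 2 − 1 = 1
Glendale has the best Copeland score.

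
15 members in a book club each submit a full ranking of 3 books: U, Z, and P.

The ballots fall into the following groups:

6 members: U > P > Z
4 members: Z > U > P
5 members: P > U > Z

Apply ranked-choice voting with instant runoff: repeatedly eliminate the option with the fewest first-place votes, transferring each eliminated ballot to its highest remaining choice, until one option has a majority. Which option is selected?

Round 1: U 6, P 5, Z 4. Z has the fewest and is eliminated.
Round 2: U 10, P 5. U has a majority.

U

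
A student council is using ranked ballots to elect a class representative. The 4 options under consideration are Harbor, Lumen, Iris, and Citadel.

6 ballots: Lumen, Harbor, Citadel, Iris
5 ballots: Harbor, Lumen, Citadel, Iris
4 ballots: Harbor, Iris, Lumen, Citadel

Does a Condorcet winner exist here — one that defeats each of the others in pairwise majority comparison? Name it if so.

Harbor

Head-to-head results (15 voters total):
Harbor vs Lumen: Harbor wins 9–6.
Harbor vs Iris: Harbor wins 15–0.
Harbor vs Citadel: Harbor wins 15–0.
Lumen vs Iris: Lumen wins 11–4.
Lumen vs Citadel: Lumen wins 15–0.
Iris vs Citadel: Citadel wins 11–4.
Harbor beats each rival — Lumen (9–6), Iris (15–0), Citadel (15–0) — so Harbor is the Condorcet winner.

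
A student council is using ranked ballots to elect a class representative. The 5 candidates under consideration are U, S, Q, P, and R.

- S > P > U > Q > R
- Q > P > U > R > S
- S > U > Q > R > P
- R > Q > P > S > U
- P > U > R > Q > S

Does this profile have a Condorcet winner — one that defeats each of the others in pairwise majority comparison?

Head-to-head results (5 voters total):
U vs S: S wins 3–2.
U vs Q: U wins 3–2.
U vs P: P wins 4–1.
U vs R: U wins 4–1.
S vs Q: Q wins 3–2.
S vs P: P wins 3–2.
S vs R: R wins 3–2.
Q vs P: Q wins 3–2.
Q vs R: Q wins 3–2.
P vs R: P wins 3–2.
No candidate beats all others: U beats Q beats S beats U, a majority cycle.

No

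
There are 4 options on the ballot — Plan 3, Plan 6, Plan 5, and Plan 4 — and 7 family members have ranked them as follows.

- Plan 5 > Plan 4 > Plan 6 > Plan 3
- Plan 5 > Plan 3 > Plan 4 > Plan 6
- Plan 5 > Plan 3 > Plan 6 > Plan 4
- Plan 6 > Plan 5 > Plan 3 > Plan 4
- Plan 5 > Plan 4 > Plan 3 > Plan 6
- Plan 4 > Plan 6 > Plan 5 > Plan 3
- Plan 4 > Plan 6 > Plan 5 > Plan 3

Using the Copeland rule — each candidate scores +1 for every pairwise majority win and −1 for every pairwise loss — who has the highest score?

Plan 5

Pairwise results:
  Plan 3 vs Plan 6: Plan 6 wins 4–3.
  Plan 3 vs Plan 5: Plan 5 wins 7–0.
  Plan 3 vs Plan 4: Plan 4 wins 4–3.
  Plan 6 vs Plan 5: Plan 5 wins 4–3.
  Plan 6 vs Plan 4: Plan 4 wins 5–2.
  Plan 5 vs Plan 4: Plan 5 wins 5–2.
Copeland scores (wins − losses):
  Plan 3: 0 − 3 = -3
  Plan 6: 1 − 2 = -1
  Plan 5: 3 − 0 = 3
  Plan 4: 2 − 1 = 1
Plan 5 has the best Copeland score.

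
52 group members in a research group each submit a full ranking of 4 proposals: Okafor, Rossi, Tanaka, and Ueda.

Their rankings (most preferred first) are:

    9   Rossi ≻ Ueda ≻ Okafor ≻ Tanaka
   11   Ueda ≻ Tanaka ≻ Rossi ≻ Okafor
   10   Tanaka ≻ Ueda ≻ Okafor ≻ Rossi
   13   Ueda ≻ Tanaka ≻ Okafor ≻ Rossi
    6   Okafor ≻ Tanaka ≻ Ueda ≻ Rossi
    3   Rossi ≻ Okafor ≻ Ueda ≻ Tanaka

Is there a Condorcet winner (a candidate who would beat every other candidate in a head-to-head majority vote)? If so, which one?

Ueda

Head-to-head results (52 voters total):
Okafor vs Rossi: Okafor wins 29–23.
Okafor vs Tanaka: Tanaka wins 34–18.
Okafor vs Ueda: Ueda wins 43–9.
Rossi vs Tanaka: Tanaka wins 40–12.
Rossi vs Ueda: Ueda wins 40–12.
Tanaka vs Ueda: Ueda wins 36–16.
Ueda beats each rival — Okafor (43–9), Rossi (40–12), Tanaka (36–16) — so Ueda is the Condorcet winner.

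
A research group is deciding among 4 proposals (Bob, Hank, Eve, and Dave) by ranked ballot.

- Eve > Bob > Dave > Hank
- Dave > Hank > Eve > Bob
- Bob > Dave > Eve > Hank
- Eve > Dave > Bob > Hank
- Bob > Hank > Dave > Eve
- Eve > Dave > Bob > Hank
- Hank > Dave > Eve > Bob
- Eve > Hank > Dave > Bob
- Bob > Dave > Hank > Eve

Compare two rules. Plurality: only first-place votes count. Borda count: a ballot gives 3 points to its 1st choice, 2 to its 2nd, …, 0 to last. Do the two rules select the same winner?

Plurality first-place counts: Bob 3, Hank 1, Eve 4, Dave 1 → Eve.
Borda totals: Bob 13, Hank 10, Eve 15, Dave 16 → Dave.
The two rules disagree: plurality picks Eve, Borda picks Dave.

No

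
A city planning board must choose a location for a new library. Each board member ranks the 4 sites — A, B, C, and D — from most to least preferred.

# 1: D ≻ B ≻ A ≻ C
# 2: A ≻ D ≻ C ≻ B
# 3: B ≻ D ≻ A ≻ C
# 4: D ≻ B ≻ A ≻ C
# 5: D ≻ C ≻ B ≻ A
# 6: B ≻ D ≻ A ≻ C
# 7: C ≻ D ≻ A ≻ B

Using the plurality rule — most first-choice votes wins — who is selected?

First-place vote totals:
  A: 1
  B: 2
  C: 1
  D: 3
D has the most first-place votes.

D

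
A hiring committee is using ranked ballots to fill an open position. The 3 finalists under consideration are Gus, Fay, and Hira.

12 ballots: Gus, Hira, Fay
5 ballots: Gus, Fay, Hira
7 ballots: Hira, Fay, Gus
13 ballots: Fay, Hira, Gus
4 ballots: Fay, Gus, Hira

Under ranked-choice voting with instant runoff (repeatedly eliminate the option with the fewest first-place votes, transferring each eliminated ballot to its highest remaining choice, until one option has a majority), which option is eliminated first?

Round 1: Gus 17, Fay 17, Hira 7. Hira has the fewest and is eliminated.
Round 2: Fay 24, Gus 17. Fay has a majority.

Hira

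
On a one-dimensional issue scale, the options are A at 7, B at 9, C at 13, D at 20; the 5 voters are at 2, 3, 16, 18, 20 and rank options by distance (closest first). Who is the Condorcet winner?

With single-peaked preferences on a line, the Condorcet winner is the candidate closest to the median voter.
The median voter (position 16) is closest to C at 13.
Check: C vs B — voters closer to C: 3 of 5.

C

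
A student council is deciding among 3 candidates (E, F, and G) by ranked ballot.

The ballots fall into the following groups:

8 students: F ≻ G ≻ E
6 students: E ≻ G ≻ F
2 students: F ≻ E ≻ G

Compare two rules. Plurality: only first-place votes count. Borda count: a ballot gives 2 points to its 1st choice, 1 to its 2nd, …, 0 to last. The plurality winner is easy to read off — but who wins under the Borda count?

F

Plurality first-place counts: E 6, F 10, G 0 → F.
Borda totals: E 14, F 20, G 14 → F.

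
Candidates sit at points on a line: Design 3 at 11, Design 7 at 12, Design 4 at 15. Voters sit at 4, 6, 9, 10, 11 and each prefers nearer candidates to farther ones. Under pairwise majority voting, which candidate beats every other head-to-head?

Design 3

With single-peaked preferences on a line, the Condorcet winner is the candidate closest to the median voter.
The median voter (position 9) is closest to Design 3 at 11.
Check: Design 3 vs Design 4 — voters closer to Design 3: 5 of 5.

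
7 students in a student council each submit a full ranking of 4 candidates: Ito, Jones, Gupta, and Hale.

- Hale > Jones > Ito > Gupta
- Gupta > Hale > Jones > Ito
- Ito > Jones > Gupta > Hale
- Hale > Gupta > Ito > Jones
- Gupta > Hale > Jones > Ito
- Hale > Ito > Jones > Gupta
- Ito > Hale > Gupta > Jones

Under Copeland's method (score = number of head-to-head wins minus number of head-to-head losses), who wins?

Hale

Pairwise results:
  Ito vs Jones: Ito wins 4–3.
  Ito vs Gupta: Ito wins 4–3.
  Ito vs Hale: Hale wins 5–2.
  Jones vs Gupta: Gupta wins 4–3.
  Jones vs Hale: Hale wins 6–1.
  Gupta vs Hale: Hale wins 4–3.
Copeland scores (wins − losses):
  Ito: 2 − 1 = 1
  Jones: 0 − 3 = -3
  Gupta: 1 − 2 = -1
  Hale: 3 − 0 = 3
Hale has the best Copeland score.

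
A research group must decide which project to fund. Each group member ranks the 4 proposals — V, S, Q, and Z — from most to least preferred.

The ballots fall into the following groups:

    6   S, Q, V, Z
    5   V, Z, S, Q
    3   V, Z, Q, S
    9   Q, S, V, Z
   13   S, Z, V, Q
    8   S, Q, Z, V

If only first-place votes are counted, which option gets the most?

S

First-place vote totals:
  V: 8
  S: 27
  Q: 9
  Z: 0
S has the most first-place votes.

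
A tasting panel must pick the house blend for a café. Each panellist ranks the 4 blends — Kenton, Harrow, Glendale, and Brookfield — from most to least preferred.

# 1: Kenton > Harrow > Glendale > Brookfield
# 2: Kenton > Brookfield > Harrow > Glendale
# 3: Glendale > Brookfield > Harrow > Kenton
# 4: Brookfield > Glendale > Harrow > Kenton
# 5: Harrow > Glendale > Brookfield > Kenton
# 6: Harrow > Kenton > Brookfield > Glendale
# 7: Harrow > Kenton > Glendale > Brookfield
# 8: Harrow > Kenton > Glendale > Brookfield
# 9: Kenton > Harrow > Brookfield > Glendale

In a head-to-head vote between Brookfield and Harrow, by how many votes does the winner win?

3

Ballots ranking Brookfield above Harrow: 3.
Ballots ranking Harrow above Brookfield: 6.
Harrow wins 6–3, a margin of 3.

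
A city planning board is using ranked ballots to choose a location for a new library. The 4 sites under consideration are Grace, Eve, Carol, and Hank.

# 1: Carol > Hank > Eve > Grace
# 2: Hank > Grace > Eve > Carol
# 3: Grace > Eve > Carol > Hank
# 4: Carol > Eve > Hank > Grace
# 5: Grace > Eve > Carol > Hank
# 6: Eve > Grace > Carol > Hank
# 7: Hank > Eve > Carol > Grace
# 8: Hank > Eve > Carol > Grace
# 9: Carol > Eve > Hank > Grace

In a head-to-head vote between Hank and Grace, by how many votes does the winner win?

Ballots ranking Hank above Grace: 6.
Ballots ranking Grace above Hank: 3.
Hank wins 6–3, a margin of 3.

3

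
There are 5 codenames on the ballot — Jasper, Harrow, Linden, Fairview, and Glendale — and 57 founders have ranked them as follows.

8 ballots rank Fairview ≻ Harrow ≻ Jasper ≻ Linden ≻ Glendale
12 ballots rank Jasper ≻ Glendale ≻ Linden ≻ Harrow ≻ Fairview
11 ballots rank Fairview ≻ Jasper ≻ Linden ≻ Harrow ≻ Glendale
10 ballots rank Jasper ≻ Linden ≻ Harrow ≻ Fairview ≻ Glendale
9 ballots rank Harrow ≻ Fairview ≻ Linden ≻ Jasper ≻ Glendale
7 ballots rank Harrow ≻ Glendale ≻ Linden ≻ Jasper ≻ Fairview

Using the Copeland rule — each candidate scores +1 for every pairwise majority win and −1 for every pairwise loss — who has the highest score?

Pairwise results:
  Jasper vs Harrow: Jasper wins 33–24.
  Jasper vs Linden: Jasper wins 41–16.
  Jasper vs Fairview: Jasper wins 29–28.
  Jasper vs Glendale: Jasper wins 50–7.
  Harrow vs Linden: Linden wins 33–24.
  Harrow vs Fairview: Harrow wins 38–19.
  Harrow vs Glendale: Harrow wins 45–12.
  Linden vs Fairview: Linden wins 29–28.
  Linden vs Glendale: Linden wins 38–19.
  Fairview vs Glendale: Fairview wins 38–19.
Copeland scores (wins − losses):
  Jasper: 4 − 0 = 4
  Harrow: 2 − 2 = 0
  Linden: 3 − 1 = 2
  Fairview: 1 − 3 = -2
  Glendale: 0 − 4 = -4
Jasper has the best Copeland score.

Jasper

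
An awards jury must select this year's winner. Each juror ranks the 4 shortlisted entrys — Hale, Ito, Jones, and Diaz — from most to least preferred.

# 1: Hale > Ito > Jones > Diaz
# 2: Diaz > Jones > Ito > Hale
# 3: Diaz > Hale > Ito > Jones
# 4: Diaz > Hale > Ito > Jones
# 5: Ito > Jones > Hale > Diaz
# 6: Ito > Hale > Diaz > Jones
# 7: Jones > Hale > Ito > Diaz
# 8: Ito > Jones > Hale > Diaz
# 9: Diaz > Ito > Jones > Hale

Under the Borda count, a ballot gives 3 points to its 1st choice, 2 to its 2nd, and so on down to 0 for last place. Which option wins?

Ito

Borda scores:
  Hale: 3 + 0 + 2 + 2 + 1 + 2 + 2 + 1 + 0 = 13
  Ito: 2 + 1 + 1 + 1 + 3 + 3 + 1 + 3 + 2 = 17
  Jones: 1 + 2 + 0 + 0 + 2 + 0 + 3 + 2 + 1 = 11
  Diaz: 0 + 3 + 3 + 3 + 0 + 1 + 0 + 0 + 3 = 13
Ito has the highest total.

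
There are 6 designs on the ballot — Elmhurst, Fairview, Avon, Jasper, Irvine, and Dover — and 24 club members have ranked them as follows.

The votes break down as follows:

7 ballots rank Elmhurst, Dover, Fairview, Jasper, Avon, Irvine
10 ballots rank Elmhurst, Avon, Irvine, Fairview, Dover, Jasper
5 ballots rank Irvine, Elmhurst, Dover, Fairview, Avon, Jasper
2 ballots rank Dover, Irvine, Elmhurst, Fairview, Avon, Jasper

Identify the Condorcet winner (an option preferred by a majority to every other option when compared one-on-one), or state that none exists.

Head-to-head results (24 voters total):
Elmhurst vs Fairview: Elmhurst wins 24–0.
Elmhurst vs Avon: Elmhurst wins 24–0.
Elmhurst vs Jasper: Elmhurst wins 24–0.
Elmhurst vs Irvine: Elmhurst wins 17–7.
Elmhurst vs Dover: Elmhurst wins 22–2.
Fairview vs Avon: Fairview wins 14–10.
Fairview vs Jasper: Fairview wins 24–0.
Fairview vs Irvine: Irvine wins 17–7.
Fairview vs Dover: Dover wins 14–10.
Avon vs Jasper: Avon wins 17–7.
Avon vs Irvine: Avon wins 17–7.
Avon vs Dover: Dover wins 14–10.
Jasper vs Irvine: Irvine wins 17–7.
Jasper vs Dover: Dover wins 24–0.
Irvine vs Dover: Irvine wins 15–9.
Elmhurst beats each rival — Fairview (24–0), Avon (24–0), Jasper (24–0), Irvine (17–7), Dover (22–2) — so Elmhurst is the Condorcet winner.

Elmhurst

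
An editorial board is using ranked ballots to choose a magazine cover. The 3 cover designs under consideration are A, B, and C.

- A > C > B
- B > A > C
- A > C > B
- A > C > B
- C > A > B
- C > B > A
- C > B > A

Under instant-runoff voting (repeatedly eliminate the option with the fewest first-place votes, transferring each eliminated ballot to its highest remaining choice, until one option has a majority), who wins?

Round 1: A 3, C 3, B 1. B has the fewest and is eliminated.
Round 2: A 4, C 3. A has a majority.

A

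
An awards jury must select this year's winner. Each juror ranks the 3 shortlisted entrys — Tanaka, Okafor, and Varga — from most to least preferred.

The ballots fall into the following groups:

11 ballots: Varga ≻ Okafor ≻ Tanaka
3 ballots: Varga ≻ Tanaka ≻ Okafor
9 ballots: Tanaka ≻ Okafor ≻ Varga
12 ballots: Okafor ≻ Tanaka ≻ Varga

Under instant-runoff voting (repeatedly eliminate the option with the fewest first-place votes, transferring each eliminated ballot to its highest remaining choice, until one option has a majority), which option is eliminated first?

Round 1: Varga 14, Okafor 12, Tanaka 9. Tanaka has the fewest and is eliminated.
Round 2: Okafor 21, Varga 14. Okafor has a majority.

Tanaka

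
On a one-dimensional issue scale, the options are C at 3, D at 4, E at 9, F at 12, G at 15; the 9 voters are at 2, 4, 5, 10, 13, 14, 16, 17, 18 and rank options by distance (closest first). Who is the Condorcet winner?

With single-peaked preferences on a line, the Condorcet winner is the candidate closest to the median voter.
The median voter (position 13) is closest to F at 12.
Check: F vs C — voters closer to F: 6 of 9.

F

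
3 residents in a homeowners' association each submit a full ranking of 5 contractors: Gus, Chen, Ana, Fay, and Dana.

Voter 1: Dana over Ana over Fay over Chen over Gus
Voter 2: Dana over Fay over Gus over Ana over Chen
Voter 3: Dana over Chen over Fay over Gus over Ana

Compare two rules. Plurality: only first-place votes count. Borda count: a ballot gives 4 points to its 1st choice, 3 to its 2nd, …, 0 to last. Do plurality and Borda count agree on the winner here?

Plurality first-place counts: Gus 0, Chen 0, Ana 0, Fay 0, Dana 3 → Dana.
Borda totals: Gus 3, Chen 4, Ana 4, Fay 7, Dana 12 → Dana.
The two rules agree on Dana.

Yes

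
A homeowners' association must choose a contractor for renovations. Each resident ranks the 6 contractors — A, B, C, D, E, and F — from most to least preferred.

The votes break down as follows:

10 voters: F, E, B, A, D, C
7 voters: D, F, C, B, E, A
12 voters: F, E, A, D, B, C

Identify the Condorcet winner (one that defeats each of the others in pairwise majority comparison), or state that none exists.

Head-to-head results (29 voters total):
A vs B: B wins 17–12.
A vs C: A wins 22–7.
A vs D: A wins 22–7.
A vs E: E wins 29–0.
A vs F: F wins 29–0.
B vs C: B wins 22–7.
B vs D: D wins 19–10.
B vs E: E wins 22–7.
B vs F: F wins 29–0.
C vs D: D wins 29–0.
C vs E: E wins 22–7.
C vs F: F wins 29–0.
D vs E: E wins 22–7.
D vs F: F wins 22–7.
E vs F: F wins 29–0.
F beats each rival — A (29–0), B (29–0), C (29–0), D (22–7), E (29–0) — so F is the Condorcet winner.

F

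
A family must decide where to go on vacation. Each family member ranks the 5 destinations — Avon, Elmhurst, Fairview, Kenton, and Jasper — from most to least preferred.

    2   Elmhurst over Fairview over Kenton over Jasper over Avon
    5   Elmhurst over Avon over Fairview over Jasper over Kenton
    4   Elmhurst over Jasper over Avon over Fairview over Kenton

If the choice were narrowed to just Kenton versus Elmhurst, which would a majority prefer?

Elmhurst

Ballots ranking Kenton above Elmhurst: 0.
Ballots ranking Elmhurst above Kenton: 2+5+4 = 11.
Elmhurst wins the head-to-head, 11–0.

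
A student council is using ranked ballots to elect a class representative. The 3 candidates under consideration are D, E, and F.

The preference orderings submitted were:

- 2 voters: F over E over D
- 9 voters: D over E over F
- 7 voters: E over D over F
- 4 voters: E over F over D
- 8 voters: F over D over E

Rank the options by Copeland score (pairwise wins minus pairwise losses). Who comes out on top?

D

Pairwise results:
  D vs E: D wins 17–13.
  D vs F: D wins 16–14.
  E vs F: E wins 20–10.
Copeland scores (wins − losses):
  D: 2 − 0 = 2
  E: 1 − 1 = 0
  F: 0 − 2 = -2
D has the best Copeland score.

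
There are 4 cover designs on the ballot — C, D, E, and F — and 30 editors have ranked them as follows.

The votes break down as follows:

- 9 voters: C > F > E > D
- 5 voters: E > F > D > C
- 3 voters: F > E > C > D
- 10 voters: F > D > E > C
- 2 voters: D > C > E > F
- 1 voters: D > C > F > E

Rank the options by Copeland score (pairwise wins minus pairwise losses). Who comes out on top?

F

Pairwise results:
  C vs D: D wins 18–12.
  C vs E: E wins 18–12.
  C vs F: F wins 18–12.
  D vs E: E wins 17–13.
  D vs F: F wins 27–3.
  E vs F: F wins 23–7.
Copeland scores (wins − losses):
  C: 0 − 3 = -3
  D: 1 − 2 = -1
  E: 2 − 1 = 1
  F: 3 − 0 = 3
F has the best Copeland score.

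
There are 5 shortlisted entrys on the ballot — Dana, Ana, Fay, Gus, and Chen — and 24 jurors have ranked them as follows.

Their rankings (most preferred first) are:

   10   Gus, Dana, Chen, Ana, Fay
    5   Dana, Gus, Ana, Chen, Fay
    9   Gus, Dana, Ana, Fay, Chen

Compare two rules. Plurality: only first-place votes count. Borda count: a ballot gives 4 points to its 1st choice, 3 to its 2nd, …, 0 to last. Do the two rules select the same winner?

Plurality first-place counts: Dana 5, Ana 0, Fay 0, Gus 19, Chen 0 → Gus.
Borda totals: Dana 77, Ana 38, Fay 9, Gus 91, Chen 25 → Gus.
The two rules agree on Gus.

Yes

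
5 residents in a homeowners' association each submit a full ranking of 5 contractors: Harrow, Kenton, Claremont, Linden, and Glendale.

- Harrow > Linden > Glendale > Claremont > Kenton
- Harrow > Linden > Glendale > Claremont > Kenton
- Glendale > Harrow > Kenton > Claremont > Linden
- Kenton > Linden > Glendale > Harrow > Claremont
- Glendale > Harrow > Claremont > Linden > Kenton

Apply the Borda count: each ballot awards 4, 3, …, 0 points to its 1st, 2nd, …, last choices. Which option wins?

Harrow

Borda scores:
  Harrow: 4 + 4 + 3 + 1 + 3 = 15
  Kenton: 0 + 0 + 2 + 4 + 0 = 6
  Claremont: 1 + 1 + 1 + 0 + 2 = 5
  Linden: 3 + 3 + 0 + 3 + 1 = 10
  Glendale: 2 + 2 + 4 + 2 + 4 = 14
Harrow has the highest total.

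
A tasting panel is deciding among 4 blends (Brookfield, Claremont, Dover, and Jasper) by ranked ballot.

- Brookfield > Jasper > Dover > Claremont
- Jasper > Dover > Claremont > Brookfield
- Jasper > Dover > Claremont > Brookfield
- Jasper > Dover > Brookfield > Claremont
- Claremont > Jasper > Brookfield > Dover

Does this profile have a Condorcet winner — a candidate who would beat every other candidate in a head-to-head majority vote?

Head-to-head results (5 voters total):
Brookfield vs Claremont: Claremont wins 3–2.
Brookfield vs Dover: Dover wins 3–2.
Brookfield vs Jasper: Jasper wins 4–1.
Claremont vs Dover: Dover wins 4–1.
Claremont vs Jasper: Jasper wins 4–1.
Dover vs Jasper: Jasper wins 5–0.
Jasper beats each rival — Brookfield (4–1), Claremont (4–1), Dover (5–0) — so Jasper is the Condorcet winner.

Yes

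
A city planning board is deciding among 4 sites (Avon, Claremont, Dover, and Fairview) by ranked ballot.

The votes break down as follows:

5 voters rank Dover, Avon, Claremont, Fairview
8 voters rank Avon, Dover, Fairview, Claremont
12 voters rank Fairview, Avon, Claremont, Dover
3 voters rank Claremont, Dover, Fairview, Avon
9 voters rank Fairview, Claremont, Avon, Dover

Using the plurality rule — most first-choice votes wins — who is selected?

First-place vote totals:
  Avon: 8
  Claremont: 3
  Dover: 5
  Fairview: 21
Fairview has the most first-place votes.

Fairview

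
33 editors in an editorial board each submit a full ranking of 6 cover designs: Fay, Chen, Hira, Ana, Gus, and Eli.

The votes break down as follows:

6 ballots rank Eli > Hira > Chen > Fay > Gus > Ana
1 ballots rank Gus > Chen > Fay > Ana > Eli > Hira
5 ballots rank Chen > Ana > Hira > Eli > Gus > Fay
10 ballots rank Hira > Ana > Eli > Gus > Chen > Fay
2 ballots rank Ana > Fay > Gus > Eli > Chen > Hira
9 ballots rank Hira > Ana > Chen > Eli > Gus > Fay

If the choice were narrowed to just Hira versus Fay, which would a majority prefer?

Ballots ranking Hira above Fay: 6+5+10+9 = 30.
Ballots ranking Fay above Hira: 1+2 = 3.
Hira wins the head-to-head, 30–3.

Hira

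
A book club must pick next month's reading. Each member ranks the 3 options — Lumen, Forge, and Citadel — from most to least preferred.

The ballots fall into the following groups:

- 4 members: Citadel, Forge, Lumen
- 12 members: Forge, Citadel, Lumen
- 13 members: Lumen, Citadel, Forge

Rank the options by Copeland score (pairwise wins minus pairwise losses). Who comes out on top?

Citadel

Pairwise results:
  Lumen vs Forge: Forge wins 16–13.
  Lumen vs Citadel: Citadel wins 16–13.
  Forge vs Citadel: Citadel wins 17–12.
Copeland scores (wins − losses):
  Lumen: 0 − 2 = -2
  Forge: 1 − 1 = 0
  Citadel: 2 − 0 = 2
Citadel has the best Copeland score.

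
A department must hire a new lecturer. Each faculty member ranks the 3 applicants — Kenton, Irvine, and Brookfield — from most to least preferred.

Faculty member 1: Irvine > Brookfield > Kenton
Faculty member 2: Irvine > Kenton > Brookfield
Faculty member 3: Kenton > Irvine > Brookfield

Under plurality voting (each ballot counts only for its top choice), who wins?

First-place vote totals:
  Kenton: 1
  Irvine: 2
  Brookfield: 0
Irvine has the most first-place votes.

Irvine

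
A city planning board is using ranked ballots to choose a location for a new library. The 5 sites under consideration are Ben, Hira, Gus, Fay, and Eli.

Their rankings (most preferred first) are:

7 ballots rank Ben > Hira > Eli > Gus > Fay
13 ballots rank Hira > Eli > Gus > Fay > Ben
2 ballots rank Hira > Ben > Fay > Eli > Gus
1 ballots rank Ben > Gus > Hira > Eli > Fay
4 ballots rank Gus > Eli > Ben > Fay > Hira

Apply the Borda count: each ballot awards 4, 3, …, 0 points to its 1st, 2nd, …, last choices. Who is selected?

Borda scores:
  Ben: 7·4 + 13·0 + 2·3 + 4 + 4·2 = 46
  Hira: 7·3 + 13·4 + 2·4 + 2 + 4·0 = 83
  Gus: 7·1 + 13·2 + 2·0 + 3 + 4·4 = 52
  Fay: 7·0 + 13·1 + 2·2 + 0 + 4·1 = 21
  Eli: 7·2 + 13·3 + 2·1 + 1 + 4·3 = 68
Hira has the highest total.

Hira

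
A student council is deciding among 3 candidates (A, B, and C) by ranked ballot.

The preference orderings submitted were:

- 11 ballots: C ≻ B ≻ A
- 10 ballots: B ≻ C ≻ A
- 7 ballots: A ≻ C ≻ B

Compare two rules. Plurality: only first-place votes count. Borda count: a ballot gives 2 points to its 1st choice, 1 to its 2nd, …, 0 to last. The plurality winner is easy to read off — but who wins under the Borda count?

Plurality first-place counts: A 7, B 10, C 11 → C.
Borda totals: A 14, B 31, C 39 → C.

C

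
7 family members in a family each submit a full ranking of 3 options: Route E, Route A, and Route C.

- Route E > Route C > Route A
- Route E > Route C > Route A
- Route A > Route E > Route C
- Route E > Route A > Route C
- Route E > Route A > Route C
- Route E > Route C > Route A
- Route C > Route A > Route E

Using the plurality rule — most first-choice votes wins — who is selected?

Route E

First-place vote totals:
  Route E: 5
  Route A: 1
  Route C: 1
Route E has the most first-place votes.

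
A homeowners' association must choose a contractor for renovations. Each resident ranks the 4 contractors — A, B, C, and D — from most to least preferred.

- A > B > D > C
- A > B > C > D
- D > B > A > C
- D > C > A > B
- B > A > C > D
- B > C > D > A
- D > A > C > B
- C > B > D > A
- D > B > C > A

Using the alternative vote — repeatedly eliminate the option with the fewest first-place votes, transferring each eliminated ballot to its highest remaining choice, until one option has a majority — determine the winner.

B

Round 1: D 4, A 2, B 2, C 1. C has the fewest and is eliminated.
Round 2: D 4, B 3, A 2. A has the fewest and is eliminated.
Round 3: B 5, D 4. B has a majority.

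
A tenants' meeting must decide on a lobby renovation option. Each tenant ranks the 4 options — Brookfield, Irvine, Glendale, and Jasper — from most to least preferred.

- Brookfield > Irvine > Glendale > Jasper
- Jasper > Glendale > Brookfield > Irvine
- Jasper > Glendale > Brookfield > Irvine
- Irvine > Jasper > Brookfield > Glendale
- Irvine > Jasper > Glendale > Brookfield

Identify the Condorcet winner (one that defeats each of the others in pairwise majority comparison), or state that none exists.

Head-to-head results (5 voters total):
Brookfield vs Irvine: Brookfield wins 3–2.
Brookfield vs Glendale: Glendale wins 3–2.
Brookfield vs Jasper: Jasper wins 4–1.
Irvine vs Glendale: Irvine wins 3–2.
Irvine vs Jasper: Irvine wins 3–2.
Glendale vs Jasper: Jasper wins 4–1.
No candidate beats all others: Brookfield beats Irvine beats Glendale beats Brookfield, a majority cycle.

There is no Condorcet winner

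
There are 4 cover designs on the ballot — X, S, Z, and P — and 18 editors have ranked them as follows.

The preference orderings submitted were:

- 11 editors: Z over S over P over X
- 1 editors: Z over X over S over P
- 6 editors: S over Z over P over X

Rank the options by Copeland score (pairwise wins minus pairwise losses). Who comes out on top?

Z

Pairwise results:
  X vs S: S wins 17–1.
  X vs Z: Z wins 18–0.
  X vs P: P wins 17–1.
  S vs Z: Z wins 12–6.
  S vs P: S wins 18–0.
  Z vs P: Z wins 18–0.
Copeland scores (wins − losses):
  X: 0 − 3 = -3
  S: 2 − 1 = 1
  Z: 3 − 0 = 3
  P: 1 − 2 = -1
Z has the best Copeland score.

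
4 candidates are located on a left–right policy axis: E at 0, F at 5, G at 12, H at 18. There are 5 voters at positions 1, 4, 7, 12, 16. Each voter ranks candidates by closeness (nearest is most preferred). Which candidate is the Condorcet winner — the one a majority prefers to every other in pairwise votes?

F

With single-peaked preferences on a line, the Condorcet winner is the candidate closest to the median voter.
The median voter (position 7) is closest to F at 5.
Check: F vs E — voters closer to F: 4 of 5.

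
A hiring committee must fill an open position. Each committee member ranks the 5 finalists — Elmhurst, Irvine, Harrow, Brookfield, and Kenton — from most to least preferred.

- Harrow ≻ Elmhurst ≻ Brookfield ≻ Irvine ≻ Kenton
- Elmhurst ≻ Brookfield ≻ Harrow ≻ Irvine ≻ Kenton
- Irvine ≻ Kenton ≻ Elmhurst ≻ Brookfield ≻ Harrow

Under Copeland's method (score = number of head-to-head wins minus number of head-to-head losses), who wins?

Pairwise results:
  Elmhurst vs Irvine: Elmhurst wins 2–1.
  Elmhurst vs Harrow: Elmhurst wins 2–1.
  Elmhurst vs Brookfield: Elmhurst wins 3–0.
  Elmhurst vs Kenton: Elmhurst wins 2–1.
  Irvine vs Harrow: Harrow wins 2–1.
  Irvine vs Brookfield: Brookfield wins 2–1.
  Irvine vs Kenton: Irvine wins 3–0.
  Harrow vs Brookfield: Brookfield wins 2–1.
  Harrow vs Kenton: Harrow wins 2–1.
  Brookfield vs Kenton: Brookfield wins 2–1.
Copeland scores (wins − losses):
  Elmhurst: 4 − 0 = 4
  Irvine: 1 − 3 = -2
  Harrow: 2 − 2 = 0
  Brookfield: 3 − 1 = 2
  Kenton: 0 − 4 = -4
Elmhurst has the best Copeland score.

Elmhurst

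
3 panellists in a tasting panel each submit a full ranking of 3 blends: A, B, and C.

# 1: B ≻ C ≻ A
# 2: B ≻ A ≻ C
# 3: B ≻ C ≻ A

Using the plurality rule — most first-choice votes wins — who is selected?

B

First-place vote totals:
  A: 0
  B: 3
  C: 0
B has the most first-place votes.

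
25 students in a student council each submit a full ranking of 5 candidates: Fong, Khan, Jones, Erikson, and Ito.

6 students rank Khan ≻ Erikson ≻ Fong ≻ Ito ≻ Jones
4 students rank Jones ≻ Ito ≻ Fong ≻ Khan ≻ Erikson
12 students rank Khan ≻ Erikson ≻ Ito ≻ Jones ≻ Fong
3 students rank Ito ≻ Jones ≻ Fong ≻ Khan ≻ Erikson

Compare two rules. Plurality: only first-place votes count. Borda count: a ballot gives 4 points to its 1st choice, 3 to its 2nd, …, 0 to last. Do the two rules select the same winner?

Plurality first-place counts: Fong 0, Khan 18, Jones 4, Erikson 0, Ito 3 → Khan.
Borda totals: Fong 26, Khan 79, Jones 37, Erikson 54, Ito 54 → Khan.
The two rules agree on Khan.

Yes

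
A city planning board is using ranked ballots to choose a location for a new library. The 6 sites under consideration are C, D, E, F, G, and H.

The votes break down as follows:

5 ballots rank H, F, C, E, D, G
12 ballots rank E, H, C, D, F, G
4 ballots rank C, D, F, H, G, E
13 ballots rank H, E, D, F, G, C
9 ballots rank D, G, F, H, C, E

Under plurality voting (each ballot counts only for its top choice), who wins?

H

First-place vote totals:
  C: 4
  D: 9
  E: 12
  F: 0
  G: 0
  H: 18
H has the most first-place votes.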